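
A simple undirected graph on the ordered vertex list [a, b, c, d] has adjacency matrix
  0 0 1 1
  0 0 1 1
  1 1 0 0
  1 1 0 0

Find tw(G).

2

A width-2 tree decomposition is:
Bags: B1 = {b, c, d}  B2 = {a, c, d}
Tree: B1–B2
Every bag has size at most 3, so the width is 3 − 1 = 2 and tw(G) ≤ 2. Since d–b–c–a–d is a cycle in G, G is not acyclic. Forests are exactly the graphs of treewidth ≤ 1, so tw(G) ≥ 2. Therefore the treewidth is 2.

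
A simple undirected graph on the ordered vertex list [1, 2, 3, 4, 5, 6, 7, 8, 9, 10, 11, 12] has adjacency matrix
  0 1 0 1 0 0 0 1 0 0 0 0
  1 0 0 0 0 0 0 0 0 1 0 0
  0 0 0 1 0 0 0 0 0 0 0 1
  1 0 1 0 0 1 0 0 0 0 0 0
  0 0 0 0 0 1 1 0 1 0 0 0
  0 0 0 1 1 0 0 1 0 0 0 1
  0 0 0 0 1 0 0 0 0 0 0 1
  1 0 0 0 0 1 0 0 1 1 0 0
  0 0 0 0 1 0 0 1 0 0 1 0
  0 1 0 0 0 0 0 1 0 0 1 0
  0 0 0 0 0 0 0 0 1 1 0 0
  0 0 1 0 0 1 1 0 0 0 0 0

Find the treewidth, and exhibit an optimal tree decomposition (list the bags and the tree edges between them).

Treewidth 3.
One optimal decomposition is:
Bags: B1 = {2, 9, 10, 11}  B2 = {2, 8, 9, 10}  B3 = {1, 2, 8, 9}  B4 = {1, 5, 8, 9}  B5 = {1, 5, 6, 8}  B6 = {1, 4, 5, 6}  B7 = {4, 5, 6, 7}  B8 = {4, 6, 7, 12}  B9 = {3, 4, 7, 12}
Tree: B1–B2, B2–B3, B3–B4, B4–B5, B5–B6, B6–B7, B7–B8, B8–B9

The largest bag has 4 vertices, giving width 3; this decomposition certifies tw(G) ≤ 3. For the lower bound: the 4 vertex sets {2,10,11}, {9}, {8}, {1,4,5,6} are disjoint, each induces a connected subgraph, and every pair is joined by at least one edge of G. Contracting each set to a single vertex therefore yields K_{4} as a minor, and since treewidth is minor-monotone, tw(G) ≥ tw(K_{4}) = 3. Therefore the treewidth is 3.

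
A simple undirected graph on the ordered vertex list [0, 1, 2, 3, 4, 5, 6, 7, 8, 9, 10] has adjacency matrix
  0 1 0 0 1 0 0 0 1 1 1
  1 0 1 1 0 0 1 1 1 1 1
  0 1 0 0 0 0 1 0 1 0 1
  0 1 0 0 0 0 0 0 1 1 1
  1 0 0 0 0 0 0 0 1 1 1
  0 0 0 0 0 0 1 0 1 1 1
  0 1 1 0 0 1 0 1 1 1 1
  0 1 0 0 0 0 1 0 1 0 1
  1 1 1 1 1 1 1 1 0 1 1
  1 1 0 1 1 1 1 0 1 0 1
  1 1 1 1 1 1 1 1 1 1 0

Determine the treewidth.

4

A width-4 tree decomposition is:
Bags: B1 = {0, 4, 8, 9, 10}  B2 = {0, 1, 8, 9, 10}  B3 = {1, 3, 8, 9, 10}  B4 = {1, 6, 8, 9, 10}  B5 = {1, 2, 6, 8, 10}  B6 = {5, 6, 8, 9, 10}  B7 = {1, 6, 7, 8, 10}
Tree: B1–B2, B2–B3, B2–B4, B4–B5, B4–B6, B5–B7
The largest bag has 5 vertices, giving width 4; this decomposition certifies tw(G) ≤ 4. For the lower bound, the 5 vertices {0, 1, 8, 9, 10} are pairwise adjacent, and any tree decomposition puts a clique entirely inside one bag — forcing width ≥ 4. The upper and lower bounds meet at 4, so that is the treewidth.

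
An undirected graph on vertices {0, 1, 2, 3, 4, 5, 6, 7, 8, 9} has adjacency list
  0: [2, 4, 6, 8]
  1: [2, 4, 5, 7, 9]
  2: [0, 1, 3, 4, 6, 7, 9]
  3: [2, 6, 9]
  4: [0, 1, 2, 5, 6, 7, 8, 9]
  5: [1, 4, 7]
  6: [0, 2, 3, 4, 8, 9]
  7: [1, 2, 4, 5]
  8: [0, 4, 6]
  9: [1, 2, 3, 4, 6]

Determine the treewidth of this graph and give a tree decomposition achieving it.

Treewidth 3.
One optimal decomposition is:
Bags: B1 = {1, 2, 4, 9}  B2 = {2, 4, 6, 9}  B3 = {1, 2, 4, 7}  B4 = {1, 4, 5, 7}  B5 = {0, 2, 4, 6}  B6 = {2, 3, 6, 9}  B7 = {0, 4, 6, 8}
Tree: B1–B2, B1–B3, B3–B4, B2–B5, B2–B6, B5–B7

Each bag holds 4 vertices, so the decomposition has width 3, which upper-bounds the treewidth. For the lower bound, the 4 vertices {2, 3, 6, 9} are pairwise adjacent, and any tree decomposition puts a clique entirely inside one bag — forcing width ≥ 3. Therefore the treewidth is 3.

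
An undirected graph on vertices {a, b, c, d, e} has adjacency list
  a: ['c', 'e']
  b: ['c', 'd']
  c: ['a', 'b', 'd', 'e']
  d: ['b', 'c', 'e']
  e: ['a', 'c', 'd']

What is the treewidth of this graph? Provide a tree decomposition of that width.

The largest bag has 3 vertices, giving width 2; this decomposition certifies tw(G) ≤ 2. On the other hand G contains the 3-clique {c, d, e}. A clique must lie in a single bag of any decomposition, so no decomposition can have width below 2. Hence tw(G) = 2 exactly.

Treewidth 2.
One optimal decomposition is:
Bags: B1 = {c, d, e}  B2 = {b, c, d}  B3 = {a, c, e}
Tree: B1–B2, B1–B3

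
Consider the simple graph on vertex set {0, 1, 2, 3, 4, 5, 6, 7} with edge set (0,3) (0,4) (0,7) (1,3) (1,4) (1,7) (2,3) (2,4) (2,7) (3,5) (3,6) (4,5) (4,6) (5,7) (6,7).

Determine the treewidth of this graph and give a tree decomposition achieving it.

Treewidth 3.
One such decomposition:
Bags: B1 = {3, 4, 6, 7}  B2 = {3, 4, 5, 7}  B3 = {2, 3, 4, 7}  B4 = {1, 3, 4, 7}  B5 = {0, 3, 4, 7}
Tree: B1–B2, B2–B3, B3–B4, B4–B5

Every bag has size at most 4, so the width is 4 − 1 = 3 and tw(G) ≤ 3. For the lower bound: the 4 vertex sets {6,7}, {3,5}, {4}, {2} are disjoint, each induces a connected subgraph, and every pair is joined by at least one edge of G. Contracting each set to a single vertex therefore yields K_{4} as a minor, and since treewidth is minor-monotone, tw(G) ≥ tw(K_{4}) = 3. The upper and lower bounds meet at 3, so that is the treewidth.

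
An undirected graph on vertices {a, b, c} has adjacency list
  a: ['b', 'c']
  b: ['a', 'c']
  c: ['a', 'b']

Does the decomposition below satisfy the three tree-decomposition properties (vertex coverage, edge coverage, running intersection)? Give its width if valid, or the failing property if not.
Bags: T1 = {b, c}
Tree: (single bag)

A tree decomposition must satisfy three properties: every vertex lies in some bag; for every edge, both endpoints lie together in some bag; and for every vertex, the bags containing it form a connected subtree. Here vertex a appears in no bag, so the decomposition is invalid.

No — vertex a appears in no bag.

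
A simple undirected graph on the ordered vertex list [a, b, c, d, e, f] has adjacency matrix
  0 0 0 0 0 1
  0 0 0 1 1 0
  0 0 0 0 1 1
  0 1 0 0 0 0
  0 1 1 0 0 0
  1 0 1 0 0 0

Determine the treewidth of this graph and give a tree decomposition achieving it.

Treewidth 1.
Bags: B1 = {b, d}  B2 = {b, e}  B3 = {c, e}  B4 = {c, f}  B5 = {a, f}
Tree: B1–B2, B2–B3, B3–B4, B4–B5

Every bag has size at most 2, so the width is 2 − 1 = 1 and tw(G) ≤ 1. Since G has at least one edge (e.g. d–b), it is not an edgeless graph, so tw(G) ≥ 1. Hence tw(G) = 1 exactly.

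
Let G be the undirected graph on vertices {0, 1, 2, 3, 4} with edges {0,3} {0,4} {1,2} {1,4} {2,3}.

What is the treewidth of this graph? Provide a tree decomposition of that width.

Treewidth 2.
One optimal decomposition is:
Bags: B1 = {0, 1, 4}  B2 = {0, 1, 2}  B3 = {0, 2, 3}
Tree: B1–B2, B2–B3

Each bag holds 3 vertices, so the decomposition has width 2, which upper-bounds the treewidth. For the lower bound, G contains the cycle 0–4–1–2–3–0, so G is not a forest; only forests have treewidth ≤ 1, hence tw(G) ≥ 2. Combining the bounds, tw(G) = 2.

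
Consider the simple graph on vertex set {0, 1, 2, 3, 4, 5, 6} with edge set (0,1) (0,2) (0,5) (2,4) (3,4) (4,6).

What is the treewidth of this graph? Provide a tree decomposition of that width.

Every bag has size at most 2, so the width is 2 − 1 = 1 and tw(G) ≤ 1. G has an edge, so its treewidth is at least 1. The upper and lower bounds meet at 1, so that is the treewidth.

Treewidth 1.
Bags: B1 = {0, 1}  B2 = {0, 5}  B3 = {0, 2}  B4 = {2, 4}  B5 = {4, 6}  B6 = {3, 4}
Tree: B1–B2, B2–B3, B3–B4, B4–B5, B4–B6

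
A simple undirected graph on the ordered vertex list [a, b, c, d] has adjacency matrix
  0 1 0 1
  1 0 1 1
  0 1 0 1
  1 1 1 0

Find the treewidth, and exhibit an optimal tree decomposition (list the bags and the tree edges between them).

Treewidth 2.
One such decomposition:
Bags: B1 = {a, b, d}  B2 = {b, c, d}
Tree: B1–B2

The largest bag has 3 vertices, giving width 2; this decomposition certifies tw(G) ≤ 2. Conversely, {b, c, d} is a clique of size 3, and the vertices of any clique must share a bag in every tree decomposition; so some bag has ≥ 3 vertices and tw(G) ≥ 2. Therefore the treewidth is 2.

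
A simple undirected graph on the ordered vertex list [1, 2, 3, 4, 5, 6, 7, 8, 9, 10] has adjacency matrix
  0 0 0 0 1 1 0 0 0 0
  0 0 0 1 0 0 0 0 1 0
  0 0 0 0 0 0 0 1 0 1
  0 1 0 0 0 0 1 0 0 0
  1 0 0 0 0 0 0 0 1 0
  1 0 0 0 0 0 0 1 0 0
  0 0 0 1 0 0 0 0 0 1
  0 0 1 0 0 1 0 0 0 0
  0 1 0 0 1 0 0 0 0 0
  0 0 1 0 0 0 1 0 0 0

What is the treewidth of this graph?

2

A width-2 tree decomposition is:
Bags: B1 = {1, 5, 9}  B2 = {1, 2, 9}  B3 = {1, 2, 4}  B4 = {1, 4, 7}  B5 = {1, 7, 10}  B6 = {1, 3, 10}  B7 = {1, 3, 8}  B8 = {1, 6, 8}
Tree: B1–B2, B2–B3, B3–B4, B4–B5, B5–B6, B6–B7, B7–B8
Each bag holds 3 vertices, so the decomposition has width 2, which upper-bounds the treewidth. The edges 1–5–9–2–4–7–10–3–8–6–1 form a cycle, so G is not a tree and its treewidth is at least 2. Hence tw(G) = 2 exactly.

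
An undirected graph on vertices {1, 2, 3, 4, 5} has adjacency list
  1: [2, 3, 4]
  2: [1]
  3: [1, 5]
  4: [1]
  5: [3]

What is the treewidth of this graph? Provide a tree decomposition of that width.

Treewidth 1.
Bags: B1 = {1, 2}  B2 = {1, 3}  B3 = {3, 5}  B4 = {1, 4}
Tree: B1–B2, B2–B3, B1–B4

The largest bag has 2 vertices, giving width 1; this decomposition certifies tw(G) ≤ 1. G has an edge, so its treewidth is at least 1. The upper and lower bounds meet at 1, so that is the treewidth.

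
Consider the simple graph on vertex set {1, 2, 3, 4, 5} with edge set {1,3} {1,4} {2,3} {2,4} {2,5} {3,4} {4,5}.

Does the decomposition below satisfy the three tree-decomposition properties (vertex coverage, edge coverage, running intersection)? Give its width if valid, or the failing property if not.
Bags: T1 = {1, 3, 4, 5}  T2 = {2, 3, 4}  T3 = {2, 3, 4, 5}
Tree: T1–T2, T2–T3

No — bags containing vertex 5 are not connected in the tree.

A tree decomposition must satisfy three properties: every vertex lies in some bag; for every edge, both endpoints lie together in some bag; and for every vertex, the bags containing it form a connected subtree. Here bags containing vertex 5 are not connected in the tree, so the decomposition is invalid.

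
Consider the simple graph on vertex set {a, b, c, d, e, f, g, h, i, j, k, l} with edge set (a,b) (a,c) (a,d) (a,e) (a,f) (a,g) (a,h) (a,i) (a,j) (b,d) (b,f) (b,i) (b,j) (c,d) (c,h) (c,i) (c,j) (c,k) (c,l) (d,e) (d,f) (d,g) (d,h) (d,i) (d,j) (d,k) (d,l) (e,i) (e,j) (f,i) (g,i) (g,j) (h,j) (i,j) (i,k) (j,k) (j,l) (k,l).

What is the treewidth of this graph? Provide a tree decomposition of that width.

The largest bag has 5 vertices, giving width 4; this decomposition certifies tw(G) ≤ 4. For the lower bound, the 5 vertices {a, c, d, h, j} are pairwise adjacent, and any tree decomposition puts a clique entirely inside one bag — forcing width ≥ 4. Therefore the treewidth is 4.

Treewidth 4.
One such decomposition:
Bags: B1 = {a, c, d, i, j}  B2 = {a, b, d, i, j}  B3 = {c, d, i, j, k}  B4 = {a, d, e, i, j}  B5 = {a, b, d, f, i}  B6 = {a, c, d, h, j}  B7 = {c, d, j, k, l}  B8 = {a, d, g, i, j}
Tree: B1–B2, B1–B3, B2–B4, B2–B5, B1–B6, B3–B7, B1–B8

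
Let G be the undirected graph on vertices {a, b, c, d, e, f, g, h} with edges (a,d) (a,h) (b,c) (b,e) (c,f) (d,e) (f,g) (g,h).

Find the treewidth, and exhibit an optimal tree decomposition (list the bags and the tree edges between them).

Each bag holds 3 vertices, so the decomposition has width 2, which upper-bounds the treewidth. For the lower bound, G contains the cycle b–c–f–g–h–a–d–e–b, so G is not a forest; only forests have treewidth ≤ 1, hence tw(G) ≥ 2. The upper and lower bounds meet at 2, so that is the treewidth.

Treewidth 2.
Bags: B1 = {b, c, f}  B2 = {b, f, g}  B3 = {b, g, h}  B4 = {a, b, h}  B5 = {a, b, d}  B6 = {b, d, e}
Tree: B1–B2, B2–B3, B3–B4, B4–B5, B5–B6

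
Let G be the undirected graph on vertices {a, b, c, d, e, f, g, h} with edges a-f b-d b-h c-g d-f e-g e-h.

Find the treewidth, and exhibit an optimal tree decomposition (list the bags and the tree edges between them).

Treewidth 1.
One such decomposition:
Bags: B1 = {c, g}  B2 = {e, g}  B3 = {e, h}  B4 = {b, h}  B5 = {b, d}  B6 = {d, f}  B7 = {a, f}
Tree: B1–B2, B2–B3, B3–B4, B4–B5, B5–B6, B6–B7

Every bag has size at most 2, so the width is 2 − 1 = 1 and tw(G) ≤ 1. G has an edge, so its treewidth is at least 1. Therefore the treewidth is 1.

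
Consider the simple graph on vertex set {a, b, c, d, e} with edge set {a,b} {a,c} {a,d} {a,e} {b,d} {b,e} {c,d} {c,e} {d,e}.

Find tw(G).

A width-3 tree decomposition is:
Bags: B1 = {a, c, d, e}  B2 = {a, b, d, e}
Tree: B1–B2
Every bag has size at most 4, so the width is 4 − 1 = 3 and tw(G) ≤ 3. Conversely, {a, c, d, e} is a clique of size 4, and the vertices of any clique must share a bag in every tree decomposition; so some bag has ≥ 4 vertices and tw(G) ≥ 3. The upper and lower bounds meet at 3, so that is the treewidth.

3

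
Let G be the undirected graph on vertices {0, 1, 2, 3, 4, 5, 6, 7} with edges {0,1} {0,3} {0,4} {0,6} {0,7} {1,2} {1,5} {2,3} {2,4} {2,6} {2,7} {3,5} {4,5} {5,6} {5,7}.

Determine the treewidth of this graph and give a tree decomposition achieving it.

The largest bag has 4 vertices, giving width 3; this decomposition certifies tw(G) ≤ 3. For the lower bound: the 4 vertex sets {1,2}, {4,5}, {0}, {6} are disjoint, each induces a connected subgraph, and every pair is joined by at least one edge of G. Contracting each set to a single vertex therefore yields K_{4} as a minor, and since treewidth is minor-monotone, tw(G) ≥ tw(K_{4}) = 3. Therefore the treewidth is 3.

Treewidth 3.
One optimal decomposition is:
Bags: B1 = {0, 1, 2, 5}  B2 = {0, 2, 4, 5}  B3 = {0, 2, 5, 6}  B4 = {0, 2, 3, 5}  B5 = {0, 2, 5, 7}
Tree: B1–B2, B2–B3, B3–B4, B4–B5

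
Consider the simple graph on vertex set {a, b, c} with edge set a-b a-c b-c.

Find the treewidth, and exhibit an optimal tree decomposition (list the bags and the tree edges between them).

Treewidth 2.
One optimal decomposition is:
Bags: B1 = {a, b, c}
Tree: (single bag)

With just one bag of size 3, the width is 3 − 1 = 2, so tw(G) ≤ 2. On the other hand G contains the 3-clique {a, b, c}. A clique must lie in a single bag of any decomposition, so no decomposition can have width below 2. Hence tw(G) = 2 exactly.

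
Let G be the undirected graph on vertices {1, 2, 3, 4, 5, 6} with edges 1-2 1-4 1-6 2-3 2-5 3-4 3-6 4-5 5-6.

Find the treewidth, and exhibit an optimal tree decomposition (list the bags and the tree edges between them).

Treewidth 3.
Bags: B1 = {2, 3, 4, 6}  B2 = {2, 4, 5, 6}  B3 = {1, 2, 4, 6}
Tree: B1–B2, B2–B3

Each bag holds 4 vertices, so the decomposition has width 3, which upper-bounds the treewidth. For the lower bound: the 4 vertex sets {3,6}, {2,5}, {4}, {1} are disjoint, each induces a connected subgraph, and every pair is joined by at least one edge of G. Contracting each set to a single vertex therefore yields K_{4} as a minor, and since treewidth is minor-monotone, tw(G) ≥ tw(K_{4}) = 3. The upper and lower bounds meet at 3, so that is the treewidth.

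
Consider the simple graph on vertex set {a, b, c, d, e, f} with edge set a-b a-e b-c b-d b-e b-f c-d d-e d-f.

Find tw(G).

2

A width-2 tree decomposition is:
Bags: B1 = {b, d, e}  B2 = {b, c, d}  B3 = {b, d, f}  B4 = {a, b, e}
Tree: B1–B2, B2–B3, B1–B4
Each bag holds 3 vertices, so the decomposition has width 2, which upper-bounds the treewidth. For the lower bound, the 3 vertices {b, d, e} are pairwise adjacent, and any tree decomposition puts a clique entirely inside one bag — forcing width ≥ 2. The upper and lower bounds meet at 2, so that is the treewidth.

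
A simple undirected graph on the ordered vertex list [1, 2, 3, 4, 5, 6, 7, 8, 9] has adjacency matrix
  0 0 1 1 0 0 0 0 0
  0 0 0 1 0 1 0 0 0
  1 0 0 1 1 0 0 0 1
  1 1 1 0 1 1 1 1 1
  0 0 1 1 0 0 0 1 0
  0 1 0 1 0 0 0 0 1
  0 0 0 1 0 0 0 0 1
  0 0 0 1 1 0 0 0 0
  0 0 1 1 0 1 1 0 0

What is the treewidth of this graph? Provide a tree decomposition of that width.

Every bag has size at most 3, so the width is 3 − 1 = 2 and tw(G) ≤ 2. Conversely, {2, 4, 6} is a clique of size 3, and the vertices of any clique must share a bag in every tree decomposition; so some bag has ≥ 3 vertices and tw(G) ≥ 2. Hence tw(G) = 2 exactly.

Treewidth 2.
One such decomposition:
Bags: B1 = {3, 4, 9}  B2 = {1, 3, 4}  B3 = {4, 6, 9}  B4 = {2, 4, 6}  B5 = {3, 4, 5}  B6 = {4, 7, 9}  B7 = {4, 5, 8}
Tree: B1–B2, B1–B3, B3–B4, B1–B5, B1–B6, B5–B7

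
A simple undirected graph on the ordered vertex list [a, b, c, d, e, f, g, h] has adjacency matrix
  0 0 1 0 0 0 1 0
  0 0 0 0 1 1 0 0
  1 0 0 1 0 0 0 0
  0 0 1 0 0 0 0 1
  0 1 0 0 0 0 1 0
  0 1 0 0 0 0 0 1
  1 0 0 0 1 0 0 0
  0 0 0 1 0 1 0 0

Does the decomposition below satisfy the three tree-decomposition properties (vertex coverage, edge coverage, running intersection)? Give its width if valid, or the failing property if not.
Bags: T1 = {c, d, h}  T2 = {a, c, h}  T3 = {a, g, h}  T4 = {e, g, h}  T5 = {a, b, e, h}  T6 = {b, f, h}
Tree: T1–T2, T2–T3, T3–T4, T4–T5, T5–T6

A tree decomposition must satisfy three properties: every vertex lies in some bag; for every edge, both endpoints lie together in some bag; and for every vertex, the bags containing it form a connected subtree. Here bags containing vertex a are not connected in the tree, so the decomposition is invalid.

No — bags containing vertex a are not connected in the tree.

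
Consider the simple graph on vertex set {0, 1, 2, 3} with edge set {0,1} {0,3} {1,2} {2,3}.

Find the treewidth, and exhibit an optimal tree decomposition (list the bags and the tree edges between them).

Every bag has size at most 3, so the width is 3 − 1 = 2 and tw(G) ≤ 2. For the lower bound, G contains the cycle 3–0–1–2–3, so G is not a forest; only forests have treewidth ≤ 1, hence tw(G) ≥ 2. Hence tw(G) = 2 exactly.

Treewidth 2.
One optimal decomposition is:
Bags: B1 = {0, 1, 3}  B2 = {1, 2, 3}
Tree: B1–B2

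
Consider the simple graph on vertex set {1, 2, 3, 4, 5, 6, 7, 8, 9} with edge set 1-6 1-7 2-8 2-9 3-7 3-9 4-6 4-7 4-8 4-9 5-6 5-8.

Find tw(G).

3

A width-3 tree decomposition is:
Bags: B1 = {1, 5, 6, 7}  B2 = {4, 5, 6, 7}  B3 = {4, 5, 7, 8}  B4 = {3, 4, 7, 8}  B5 = {3, 4, 8, 9}  B6 = {2, 3, 8, 9}
Tree: B1–B2, B2–B3, B3–B4, B4–B5, B5–B6
Every bag has size at most 4, so the width is 4 − 1 = 3 and tw(G) ≤ 3. For the lower bound: the 4 vertex sets {1,5,6}, {7}, {4}, {2,3,8,9} are disjoint, each induces a connected subgraph, and every pair is joined by at least one edge of G. Contracting each set to a single vertex therefore yields K_{4} as a minor, and since treewidth is minor-monotone, tw(G) ≥ tw(K_{4}) = 3. Therefore the treewidth is 3.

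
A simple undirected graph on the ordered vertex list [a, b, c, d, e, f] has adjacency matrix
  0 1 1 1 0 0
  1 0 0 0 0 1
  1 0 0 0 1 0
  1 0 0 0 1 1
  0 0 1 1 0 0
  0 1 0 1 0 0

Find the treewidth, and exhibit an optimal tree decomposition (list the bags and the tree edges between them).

Each bag holds 3 vertices, so the decomposition has width 2, which upper-bounds the treewidth. The edges b–f–d–a–b form a cycle, so G is not a tree and its treewidth is at least 2. Hence tw(G) = 2 exactly.

Treewidth 2.
Bags: B1 = {a, b, f}  B2 = {a, d, f}  B3 = {a, c, d}  B4 = {c, d, e}
Tree: B1–B2, B2–B3, B3–B4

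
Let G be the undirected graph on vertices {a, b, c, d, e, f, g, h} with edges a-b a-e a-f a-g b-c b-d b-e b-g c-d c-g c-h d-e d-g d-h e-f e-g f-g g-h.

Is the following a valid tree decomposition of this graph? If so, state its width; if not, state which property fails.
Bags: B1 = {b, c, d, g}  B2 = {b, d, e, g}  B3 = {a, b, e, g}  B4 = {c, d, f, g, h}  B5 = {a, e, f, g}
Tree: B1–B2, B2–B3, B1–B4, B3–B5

A tree decomposition must satisfy three properties: every vertex lies in some bag; for every edge, both endpoints lie together in some bag; and for every vertex, the bags containing it form a connected subtree. Here bags containing vertex f are not connected in the tree, so the decomposition is invalid.

No — bags containing vertex f are not connected in the tree.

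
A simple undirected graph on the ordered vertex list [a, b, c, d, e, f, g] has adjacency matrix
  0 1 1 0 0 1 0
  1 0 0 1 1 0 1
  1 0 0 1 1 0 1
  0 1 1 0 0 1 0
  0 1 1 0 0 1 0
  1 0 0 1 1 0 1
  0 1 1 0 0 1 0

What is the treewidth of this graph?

A width-3 tree decomposition is:
Bags: B1 = {b, c, d, f}  B2 = {a, b, c, f}  B3 = {b, c, f, g}  B4 = {b, c, e, f}
Tree: B1–B2, B2–B3, B3–B4
Every bag has size at most 4, so the width is 4 − 1 = 3 and tw(G) ≤ 3. For the lower bound: the 4 vertex sets {b,d}, {a,f}, {c}, {g} are disjoint, each induces a connected subgraph, and every pair is joined by at least one edge of G. Contracting each set to a single vertex therefore yields K_{4} as a minor, and since treewidth is minor-monotone, tw(G) ≥ tw(K_{4}) = 3. Combining the bounds, tw(G) = 3.

3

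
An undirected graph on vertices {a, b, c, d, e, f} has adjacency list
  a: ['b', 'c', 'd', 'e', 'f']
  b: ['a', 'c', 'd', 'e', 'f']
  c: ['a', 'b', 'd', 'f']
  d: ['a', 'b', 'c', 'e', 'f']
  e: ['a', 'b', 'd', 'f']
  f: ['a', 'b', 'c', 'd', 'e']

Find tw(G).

4

A width-4 tree decomposition is:
Bags: B1 = {a, b, d, e, f}  B2 = {a, b, c, d, f}
Tree: B1–B2
Each bag holds 5 vertices, so the decomposition has width 4, which upper-bounds the treewidth. On the other hand G contains the 5-clique {a, b, d, e, f}. A clique must lie in a single bag of any decomposition, so no decomposition can have width below 4. Therefore the treewidth is 4.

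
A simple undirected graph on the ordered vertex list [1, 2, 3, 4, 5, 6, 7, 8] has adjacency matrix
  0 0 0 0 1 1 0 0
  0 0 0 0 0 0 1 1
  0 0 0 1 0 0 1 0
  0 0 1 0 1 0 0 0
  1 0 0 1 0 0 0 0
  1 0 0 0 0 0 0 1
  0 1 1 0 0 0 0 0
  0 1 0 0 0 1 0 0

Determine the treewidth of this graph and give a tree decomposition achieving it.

Treewidth 2.
Bags: B1 = {3, 4, 7}  B2 = {2, 4, 7}  B3 = {2, 4, 8}  B4 = {4, 6, 8}  B5 = {1, 4, 6}  B6 = {1, 4, 5}
Tree: B1–B2, B2–B3, B3–B4, B4–B5, B5–B6

Each bag holds 3 vertices, so the decomposition has width 2, which upper-bounds the treewidth. The edges 4–3–7–2–8–6–1–5–4 form a cycle, so G is not a tree and its treewidth is at least 2. Hence tw(G) = 2 exactly.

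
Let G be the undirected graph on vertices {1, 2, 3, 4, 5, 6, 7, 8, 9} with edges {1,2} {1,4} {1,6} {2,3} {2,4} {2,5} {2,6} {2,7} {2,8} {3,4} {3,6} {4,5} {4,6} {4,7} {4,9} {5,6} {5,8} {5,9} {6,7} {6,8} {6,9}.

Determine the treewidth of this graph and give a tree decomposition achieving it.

Treewidth 3.
One optimal decomposition is:
Bags: B1 = {2, 4, 5, 6}  B2 = {2, 4, 6, 7}  B3 = {2, 3, 4, 6}  B4 = {1, 2, 4, 6}  B5 = {4, 5, 6, 9}  B6 = {2, 5, 6, 8}
Tree: B1–B2, B1–B3, B3–B4, B1–B5, B1–B6

Each bag holds 4 vertices, so the decomposition has width 3, which upper-bounds the treewidth. For the lower bound, the 4 vertices {4, 5, 6, 9} are pairwise adjacent, and any tree decomposition puts a clique entirely inside one bag — forcing width ≥ 3. Hence tw(G) = 3 exactly.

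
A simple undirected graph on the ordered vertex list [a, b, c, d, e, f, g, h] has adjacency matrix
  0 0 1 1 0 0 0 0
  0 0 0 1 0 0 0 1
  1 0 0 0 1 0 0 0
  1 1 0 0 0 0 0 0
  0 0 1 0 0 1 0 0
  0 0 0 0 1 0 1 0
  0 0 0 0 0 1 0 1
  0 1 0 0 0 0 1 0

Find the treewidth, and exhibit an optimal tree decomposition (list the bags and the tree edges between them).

Every bag has size at most 3, so the width is 3 − 1 = 2 and tw(G) ≤ 2. Since e–c–a–d–b–h–g–f–e is a cycle in G, G is not acyclic. Forests are exactly the graphs of treewidth ≤ 1, so tw(G) ≥ 2. Therefore the treewidth is 2.

Treewidth 2.
One such decomposition:
Bags: B1 = {a, c, e}  B2 = {a, d, e}  B3 = {b, d, e}  B4 = {b, e, h}  B5 = {e, g, h}  B6 = {e, f, g}
Tree: B1–B2, B2–B3, B3–B4, B4–B5, B5–B6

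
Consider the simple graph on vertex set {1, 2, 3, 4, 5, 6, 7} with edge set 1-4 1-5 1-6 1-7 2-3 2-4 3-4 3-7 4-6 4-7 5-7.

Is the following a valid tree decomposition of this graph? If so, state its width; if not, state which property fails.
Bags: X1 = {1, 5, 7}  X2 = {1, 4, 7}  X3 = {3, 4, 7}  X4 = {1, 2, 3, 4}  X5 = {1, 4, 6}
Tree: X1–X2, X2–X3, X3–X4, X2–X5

A tree decomposition must satisfy three properties: every vertex lies in some bag; for every edge, both endpoints lie together in some bag; and for every vertex, the bags containing it form a connected subtree. Here bags containing vertex 1 are not connected in the tree, so the decomposition is invalid.

No — bags containing vertex 1 are not connected in the tree.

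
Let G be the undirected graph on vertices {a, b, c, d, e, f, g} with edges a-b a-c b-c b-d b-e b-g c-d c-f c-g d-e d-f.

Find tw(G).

2

A width-2 tree decomposition is:
Bags: B1 = {a, b, c}  B2 = {b, c, d}  B3 = {c, d, f}  B4 = {b, c, g}  B5 = {b, d, e}
Tree: B1–B2, B2–B3, B2–B4, B2–B5
Every bag has size at most 3, so the width is 3 − 1 = 2 and tw(G) ≤ 2. On the other hand G contains the 3-clique {b, d, e}. A clique must lie in a single bag of any decomposition, so no decomposition can have width below 2. Hence tw(G) = 2 exactly.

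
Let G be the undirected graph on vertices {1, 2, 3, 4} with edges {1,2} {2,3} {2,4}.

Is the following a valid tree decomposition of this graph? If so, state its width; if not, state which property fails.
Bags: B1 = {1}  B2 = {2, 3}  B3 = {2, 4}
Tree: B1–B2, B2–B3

A tree decomposition must satisfy three properties: every vertex lies in some bag; for every edge, both endpoints lie together in some bag; and for every vertex, the bags containing it form a connected subtree. Here edge (2,1) lies in no bag, so the decomposition is invalid.

No — edge (2,1) lies in no bag.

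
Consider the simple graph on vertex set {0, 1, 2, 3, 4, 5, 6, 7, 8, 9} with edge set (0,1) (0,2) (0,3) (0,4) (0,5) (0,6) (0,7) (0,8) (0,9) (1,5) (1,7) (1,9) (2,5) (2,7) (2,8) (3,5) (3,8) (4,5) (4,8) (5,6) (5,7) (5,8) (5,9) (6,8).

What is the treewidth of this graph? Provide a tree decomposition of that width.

Treewidth 3.
Bags: B1 = {0, 2, 5, 8}  B2 = {0, 2, 5, 7}  B3 = {0, 3, 5, 8}  B4 = {0, 4, 5, 8}  B5 = {0, 1, 5, 7}  B6 = {0, 5, 6, 8}  B7 = {0, 1, 5, 9}
Tree: B1–B2, B1–B3, B1–B4, B2–B5, B1–B6, B5–B7

Each bag holds 4 vertices, so the decomposition has width 3, which upper-bounds the treewidth. On the other hand G contains the 4-clique {0, 2, 5, 8}. A clique must lie in a single bag of any decomposition, so no decomposition can have width below 3. The upper and lower bounds meet at 3, so that is the treewidth.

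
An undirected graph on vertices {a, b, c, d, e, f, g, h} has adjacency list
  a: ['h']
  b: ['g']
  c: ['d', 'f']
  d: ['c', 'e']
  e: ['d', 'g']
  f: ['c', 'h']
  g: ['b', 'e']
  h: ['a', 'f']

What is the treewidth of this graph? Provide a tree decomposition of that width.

Every bag has size at most 2, so the width is 2 − 1 = 1 and tw(G) ≤ 1. Since G has at least one edge (e.g. a–h), it is not an edgeless graph, so tw(G) ≥ 1. Therefore the treewidth is 1.

Treewidth 1.
Bags: B1 = {a, h}  B2 = {f, h}  B3 = {c, f}  B4 = {c, d}  B5 = {d, e}  B6 = {e, g}  B7 = {b, g}
Tree: B1–B2, B2–B3, B3–B4, B4–B5, B5–B6, B6–B7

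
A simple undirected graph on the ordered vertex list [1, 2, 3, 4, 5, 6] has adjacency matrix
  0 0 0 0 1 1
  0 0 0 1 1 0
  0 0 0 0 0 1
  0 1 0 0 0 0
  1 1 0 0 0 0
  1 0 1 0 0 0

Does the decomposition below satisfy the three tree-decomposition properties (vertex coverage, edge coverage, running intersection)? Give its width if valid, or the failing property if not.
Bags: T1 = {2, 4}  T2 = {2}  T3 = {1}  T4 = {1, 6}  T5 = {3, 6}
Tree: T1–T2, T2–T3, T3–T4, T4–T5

No — vertex 5 appears in no bag.

A tree decomposition must satisfy three properties: every vertex lies in some bag; for every edge, both endpoints lie together in some bag; and for every vertex, the bags containing it form a connected subtree. Here vertex 5 appears in no bag, so the decomposition is invalid.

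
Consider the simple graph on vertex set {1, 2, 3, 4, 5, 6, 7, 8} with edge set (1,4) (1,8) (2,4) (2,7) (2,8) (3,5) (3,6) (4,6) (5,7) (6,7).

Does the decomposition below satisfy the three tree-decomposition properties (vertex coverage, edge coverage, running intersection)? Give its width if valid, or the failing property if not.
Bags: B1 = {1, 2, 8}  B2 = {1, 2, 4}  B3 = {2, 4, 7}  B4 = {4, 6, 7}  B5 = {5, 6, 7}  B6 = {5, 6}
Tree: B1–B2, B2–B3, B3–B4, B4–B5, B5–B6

No — vertex 3 appears in no bag.

A tree decomposition must satisfy three properties: every vertex lies in some bag; for every edge, both endpoints lie together in some bag; and for every vertex, the bags containing it form a connected subtree. Here vertex 3 appears in no bag, so the decomposition is invalid.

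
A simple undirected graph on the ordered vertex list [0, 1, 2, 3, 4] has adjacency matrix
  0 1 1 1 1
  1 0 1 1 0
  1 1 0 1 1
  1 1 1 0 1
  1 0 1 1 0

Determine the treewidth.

3

A width-3 tree decomposition is:
Bags: B1 = {0, 2, 3, 4}  B2 = {0, 1, 2, 3}
Tree: B1–B2
Each bag holds 4 vertices, so the decomposition has width 3, which upper-bounds the treewidth. For the lower bound, the 4 vertices {0, 1, 2, 3} are pairwise adjacent, and any tree decomposition puts a clique entirely inside one bag — forcing width ≥ 3. Hence tw(G) = 3 exactly.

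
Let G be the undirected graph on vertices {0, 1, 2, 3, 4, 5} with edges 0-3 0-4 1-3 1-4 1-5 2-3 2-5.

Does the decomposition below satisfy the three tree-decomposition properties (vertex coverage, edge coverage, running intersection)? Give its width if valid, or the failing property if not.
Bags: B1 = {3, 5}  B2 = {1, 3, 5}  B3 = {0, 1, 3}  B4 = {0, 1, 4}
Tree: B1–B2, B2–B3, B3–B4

A tree decomposition must satisfy three properties: every vertex lies in some bag; for every edge, both endpoints lie together in some bag; and for every vertex, the bags containing it form a connected subtree. Here vertex 2 appears in no bag, so the decomposition is invalid.

No — vertex 2 appears in no bag.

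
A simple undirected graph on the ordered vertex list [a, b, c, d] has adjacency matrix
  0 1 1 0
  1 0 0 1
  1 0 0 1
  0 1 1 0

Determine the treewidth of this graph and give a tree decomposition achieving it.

Every bag has size at most 3, so the width is 3 − 1 = 2 and tw(G) ≤ 2. Since c–d–b–a–c is a cycle in G, G is not acyclic. Forests are exactly the graphs of treewidth ≤ 1, so tw(G) ≥ 2. The upper and lower bounds meet at 2, so that is the treewidth.

Treewidth 2.
Bags: B1 = {b, c, d}  B2 = {a, b, c}
Tree: B1–B2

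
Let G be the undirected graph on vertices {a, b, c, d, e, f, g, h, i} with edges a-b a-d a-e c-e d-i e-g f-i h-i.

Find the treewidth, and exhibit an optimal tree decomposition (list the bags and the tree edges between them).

Treewidth 1.
Bags: B1 = {d, i}  B2 = {a, d}  B3 = {a, e}  B4 = {c, e}  B5 = {a, b}  B6 = {h, i}  B7 = {e, g}  B8 = {f, i}
Tree: B1–B2, B2–B3, B3–B4, B2–B5, B1–B6, B4–B7, B1–B8

The largest bag has 2 vertices, giving width 1; this decomposition certifies tw(G) ≤ 1. Since G has at least one edge (e.g. i–d), it is not an edgeless graph, so tw(G) ≥ 1. Therefore the treewidth is 1.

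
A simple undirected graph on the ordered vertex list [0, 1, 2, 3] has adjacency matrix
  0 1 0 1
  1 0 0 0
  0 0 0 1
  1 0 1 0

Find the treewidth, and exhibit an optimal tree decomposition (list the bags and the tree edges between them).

Treewidth 1.
One optimal decomposition is:
Bags: B1 = {0, 1}  B2 = {0, 3}  B3 = {2, 3}
Tree: B1–B2, B2–B3

Each bag holds 2 vertices, so the decomposition has width 1, which upper-bounds the treewidth. Any graph with an edge has treewidth ≥ 1, and G has the edge 0–1. Therefore the treewidth is 1.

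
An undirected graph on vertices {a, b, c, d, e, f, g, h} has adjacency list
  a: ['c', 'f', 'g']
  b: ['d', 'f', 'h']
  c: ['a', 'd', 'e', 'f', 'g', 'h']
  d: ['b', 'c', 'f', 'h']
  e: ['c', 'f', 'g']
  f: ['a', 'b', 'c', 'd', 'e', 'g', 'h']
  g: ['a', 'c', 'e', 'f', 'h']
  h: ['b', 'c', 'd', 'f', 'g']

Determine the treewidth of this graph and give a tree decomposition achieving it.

Every bag has size at most 4, so the width is 4 − 1 = 3 and tw(G) ≤ 3. For the lower bound, the 4 vertices {c, d, f, h} are pairwise adjacent, and any tree decomposition puts a clique entirely inside one bag — forcing width ≥ 3. Combining the bounds, tw(G) = 3.

Treewidth 3.
One optimal decomposition is:
Bags: B1 = {c, f, g, h}  B2 = {c, d, f, h}  B3 = {a, c, f, g}  B4 = {c, e, f, g}  B5 = {b, d, f, h}
Tree: B1–B2, B1–B3, B3–B4, B2–B5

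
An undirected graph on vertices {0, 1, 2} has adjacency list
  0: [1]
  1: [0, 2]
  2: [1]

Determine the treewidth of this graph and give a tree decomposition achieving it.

Every bag has size at most 2, so the width is 2 − 1 = 1 and tw(G) ≤ 1. Any graph with an edge has treewidth ≥ 1, and G has the edge 1–0. Therefore the treewidth is 1.

Treewidth 1.
One such decomposition:
Bags: B1 = {0, 1}  B2 = {1, 2}
Tree: B1–B2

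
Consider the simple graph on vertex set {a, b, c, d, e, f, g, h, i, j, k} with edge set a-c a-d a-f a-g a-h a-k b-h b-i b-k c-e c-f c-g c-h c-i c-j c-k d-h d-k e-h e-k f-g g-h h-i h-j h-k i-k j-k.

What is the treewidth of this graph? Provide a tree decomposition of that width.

Treewidth 3.
Bags: B1 = {c, h, j, k}  B2 = {a, c, h, k}  B3 = {a, c, g, h}  B4 = {c, e, h, k}  B5 = {c, h, i, k}  B6 = {a, c, f, g}  B7 = {a, d, h, k}  B8 = {b, h, i, k}
Tree: B1–B2, B2–B3, B1–B4, B1–B5, B3–B6, B2–B7, B5–B8

The largest bag has 4 vertices, giving width 3; this decomposition certifies tw(G) ≤ 3. Conversely, {a, c, g, h} is a clique of size 4, and the vertices of any clique must share a bag in every tree decomposition; so some bag has ≥ 4 vertices and tw(G) ≥ 3. The upper and lower bounds meet at 3, so that is the treewidth.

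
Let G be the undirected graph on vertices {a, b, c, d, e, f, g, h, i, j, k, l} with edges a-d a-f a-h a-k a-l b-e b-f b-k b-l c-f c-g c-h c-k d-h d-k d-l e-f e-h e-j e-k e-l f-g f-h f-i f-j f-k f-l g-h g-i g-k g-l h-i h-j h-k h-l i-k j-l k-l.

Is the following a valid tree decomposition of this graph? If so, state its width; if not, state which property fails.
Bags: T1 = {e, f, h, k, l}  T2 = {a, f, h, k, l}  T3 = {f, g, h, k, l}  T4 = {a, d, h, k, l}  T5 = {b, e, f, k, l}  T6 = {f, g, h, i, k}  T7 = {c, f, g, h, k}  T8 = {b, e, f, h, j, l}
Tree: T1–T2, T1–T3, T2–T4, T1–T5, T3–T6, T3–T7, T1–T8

No — bags containing vertex b are not connected in the tree.

A tree decomposition must satisfy three properties: every vertex lies in some bag; for every edge, both endpoints lie together in some bag; and for every vertex, the bags containing it form a connected subtree. Here bags containing vertex b are not connected in the tree, so the decomposition is invalid.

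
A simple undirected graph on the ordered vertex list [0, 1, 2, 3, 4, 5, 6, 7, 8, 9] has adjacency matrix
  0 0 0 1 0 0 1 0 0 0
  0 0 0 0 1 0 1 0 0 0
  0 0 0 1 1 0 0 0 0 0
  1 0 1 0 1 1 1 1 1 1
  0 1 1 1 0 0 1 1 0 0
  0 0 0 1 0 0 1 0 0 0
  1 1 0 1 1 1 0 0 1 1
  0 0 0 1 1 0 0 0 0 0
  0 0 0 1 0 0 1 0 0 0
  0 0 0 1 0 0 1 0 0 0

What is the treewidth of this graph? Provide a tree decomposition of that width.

Every bag has size at most 3, so the width is 3 − 1 = 2 and tw(G) ≤ 2. For the lower bound, the 3 vertices {1, 4, 6} are pairwise adjacent, and any tree decomposition puts a clique entirely inside one bag — forcing width ≥ 2. Therefore the treewidth is 2.

Treewidth 2.
One such decomposition:
Bags: B1 = {3, 6, 9}  B2 = {3, 4, 6}  B3 = {0, 3, 6}  B4 = {3, 5, 6}  B5 = {1, 4, 6}  B6 = {3, 6, 8}  B7 = {3, 4, 7}  B8 = {2, 3, 4}
Tree: B1–B2, B1–B3, B1–B4, B2–B5, B3–B6, B2–B7, B7–B8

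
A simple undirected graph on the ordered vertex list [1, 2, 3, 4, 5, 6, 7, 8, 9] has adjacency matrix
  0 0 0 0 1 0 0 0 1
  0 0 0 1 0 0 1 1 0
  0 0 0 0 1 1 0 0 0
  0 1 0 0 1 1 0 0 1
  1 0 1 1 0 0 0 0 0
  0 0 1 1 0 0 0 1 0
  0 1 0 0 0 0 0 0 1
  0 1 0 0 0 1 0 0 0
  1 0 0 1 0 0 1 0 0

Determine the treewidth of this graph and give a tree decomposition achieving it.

Every bag has size at most 4, so the width is 4 − 1 = 3 and tw(G) ≤ 3. For the lower bound: the 4 vertex sets {1,3,5}, {9}, {4}, {2,6,7,8} are disjoint, each induces a connected subgraph, and every pair is joined by at least one edge of G. Contracting each set to a single vertex therefore yields K_{4} as a minor, and since treewidth is minor-monotone, tw(G) ≥ tw(K_{4}) = 3. Hence tw(G) = 3 exactly.

Treewidth 3.
Bags: B1 = {1, 3, 5, 9}  B2 = {3, 4, 5, 9}  B3 = {3, 4, 6, 9}  B4 = {4, 6, 7, 9}  B5 = {2, 4, 6, 7}  B6 = {2, 6, 7, 8}
Tree: B1–B2, B2–B3, B3–B4, B4–B5, B5–B6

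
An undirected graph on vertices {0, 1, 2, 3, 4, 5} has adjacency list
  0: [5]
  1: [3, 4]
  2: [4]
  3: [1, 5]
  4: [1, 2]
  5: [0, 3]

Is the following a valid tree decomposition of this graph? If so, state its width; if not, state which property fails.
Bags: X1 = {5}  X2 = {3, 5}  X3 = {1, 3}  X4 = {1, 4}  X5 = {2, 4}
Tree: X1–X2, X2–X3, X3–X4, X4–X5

No — vertex 0 appears in no bag.

A tree decomposition must satisfy three properties: every vertex lies in some bag; for every edge, both endpoints lie together in some bag; and for every vertex, the bags containing it form a connected subtree. Here vertex 0 appears in no bag, so the decomposition is invalid.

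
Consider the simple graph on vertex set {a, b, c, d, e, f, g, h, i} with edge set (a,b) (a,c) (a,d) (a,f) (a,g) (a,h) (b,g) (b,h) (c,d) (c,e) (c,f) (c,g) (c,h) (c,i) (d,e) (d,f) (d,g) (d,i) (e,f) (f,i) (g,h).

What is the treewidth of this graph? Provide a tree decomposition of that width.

Treewidth 3.
One such decomposition:
Bags: B1 = {a, c, g, h}  B2 = {a, c, d, g}  B3 = {a, b, g, h}  B4 = {a, c, d, f}  B5 = {c, d, f, i}  B6 = {c, d, e, f}
Tree: B1–B2, B1–B3, B2–B4, B4–B5, B4–B6

The largest bag has 4 vertices, giving width 3; this decomposition certifies tw(G) ≤ 3. For the lower bound, the 4 vertices {a, c, d, g} are pairwise adjacent, and any tree decomposition puts a clique entirely inside one bag — forcing width ≥ 3. Combining the bounds, tw(G) = 3.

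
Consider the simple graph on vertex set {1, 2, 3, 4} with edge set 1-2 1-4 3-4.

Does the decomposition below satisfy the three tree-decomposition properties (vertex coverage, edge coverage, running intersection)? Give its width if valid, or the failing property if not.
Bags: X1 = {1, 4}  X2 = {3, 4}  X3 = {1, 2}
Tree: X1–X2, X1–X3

Vertex coverage: the bags together contain {1, 2, 3, 4}, the full vertex set. Edge coverage: each edge of G has both endpoints in at least one bag. Running intersection: for every vertex, the bags containing it form a connected subtree. All three properties hold, so this is a valid tree decomposition of width max|bag| − 1 = 1, and hence tw(G) ≤ 1.

Yes; width 1.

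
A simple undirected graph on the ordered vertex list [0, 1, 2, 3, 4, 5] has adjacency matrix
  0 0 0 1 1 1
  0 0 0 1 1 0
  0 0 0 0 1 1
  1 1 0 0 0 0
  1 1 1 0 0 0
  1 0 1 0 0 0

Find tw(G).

A width-2 tree decomposition is:
Bags: B1 = {0, 1, 3}  B2 = {0, 1, 4}  B3 = {0, 4, 5}  B4 = {2, 4, 5}
Tree: B1–B2, B2–B3, B3–B4
Every bag has size at most 3, so the width is 3 − 1 = 2 and tw(G) ≤ 2. For the lower bound, G contains the cycle 3–1–4–0–3, so G is not a forest; only forests have treewidth ≤ 1, hence tw(G) ≥ 2. Hence tw(G) = 2 exactly.

2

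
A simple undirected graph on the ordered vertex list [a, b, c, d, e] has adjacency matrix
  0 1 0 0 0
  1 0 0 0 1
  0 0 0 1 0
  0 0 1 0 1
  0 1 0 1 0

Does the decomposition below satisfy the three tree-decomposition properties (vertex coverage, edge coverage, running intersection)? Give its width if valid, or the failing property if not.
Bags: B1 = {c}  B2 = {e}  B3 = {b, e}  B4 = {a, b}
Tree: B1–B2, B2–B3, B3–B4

A tree decomposition must satisfy three properties: every vertex lies in some bag; for every edge, both endpoints lie together in some bag; and for every vertex, the bags containing it form a connected subtree. Here vertex d appears in no bag, so the decomposition is invalid.

No — vertex d appears in no bag.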